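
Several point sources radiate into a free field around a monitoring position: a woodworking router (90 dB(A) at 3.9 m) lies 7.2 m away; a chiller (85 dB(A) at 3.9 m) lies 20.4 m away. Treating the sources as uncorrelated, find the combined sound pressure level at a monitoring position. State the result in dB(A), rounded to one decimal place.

84.8 dB(A)

First find each source's level at the receiver (point-source: −20·log₁₀(r/r_ref)), then combine on an intensity basis.
woodworking router: 90 − 20·log₁₀(7.2/3.9) = 90 − 5.33 = 84.67 dB(A).
chiller: 85 − 20·log₁₀(20.4/3.9) = 85 − 14.37 = 70.63 dB(A).
Σ 10^(L/10) = 3.050e+08 → L_total = 10·log₁₀(3.050e+08) = 84.84 dB(A).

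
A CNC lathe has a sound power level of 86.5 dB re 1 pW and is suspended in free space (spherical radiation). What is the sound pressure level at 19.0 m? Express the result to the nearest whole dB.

50 dB

L_p = L_w − 10·log₁₀(4π·r²) with r = 19.0 m.
4π·r² = 4536 m², 10·log₁₀ of that is 36.567 dB.
L_p = 86.5 − 36.567 = 49.93 dB.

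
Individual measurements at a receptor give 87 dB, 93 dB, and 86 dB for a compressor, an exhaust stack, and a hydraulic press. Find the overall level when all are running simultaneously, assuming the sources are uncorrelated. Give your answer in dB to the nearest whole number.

Incoherent sources combine by intensity addition: L_total = 10·log₁₀(Σ 10^(L_i/10)).
Σ 10^(L/10) = 10^(87/10) + 10^(93/10) + 10^(86/10) = 2.895e+09.
L_total = 10·log₁₀(2.895e+09) = 94.62 dB.

95 dB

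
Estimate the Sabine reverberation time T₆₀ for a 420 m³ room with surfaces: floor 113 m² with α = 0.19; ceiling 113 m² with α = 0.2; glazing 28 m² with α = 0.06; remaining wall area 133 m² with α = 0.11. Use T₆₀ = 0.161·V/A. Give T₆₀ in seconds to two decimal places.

Total absorption A = 113·0.19 + 113·0.2 + 28·0.06 + 133·0.11 = 60.38 m² sabins.
T₆₀ = 0.161·V/A = 0.161·420/60.38 = 1.120 s.

1.12 s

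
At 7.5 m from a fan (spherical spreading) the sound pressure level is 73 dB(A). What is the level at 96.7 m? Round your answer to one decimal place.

50.8 dB(A)

Spherical spreading from a point source gives a 20·log₁₀(r₂/r₁) drop.
L₂ = 73 − 20·log₁₀(96.7/7.5) = 73 − 22.207 = 50.79 dB(A).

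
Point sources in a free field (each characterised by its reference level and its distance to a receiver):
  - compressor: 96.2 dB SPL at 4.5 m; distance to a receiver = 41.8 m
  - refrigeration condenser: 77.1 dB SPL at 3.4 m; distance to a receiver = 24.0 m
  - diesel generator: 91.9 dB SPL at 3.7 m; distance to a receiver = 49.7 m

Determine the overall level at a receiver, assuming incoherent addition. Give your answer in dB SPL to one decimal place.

First find each source's level at the receiver (point-source: −20·log₁₀(r/r_ref)), then combine on an intensity basis.
compressor: 96.2 − 20·log₁₀(41.8/4.5) = 96.2 − 19.36 = 76.84 dB SPL.
refrigeration condenser: 77.1 − 20·log₁₀(24.0/3.4) = 77.1 − 16.97 = 60.13 dB SPL.
diesel generator: 91.9 − 20·log₁₀(49.7/3.7) = 91.9 − 22.56 = 69.34 dB SPL.
Σ 10^(L/10) = 5.793e+07 → L_total = 10·log₁₀(5.793e+07) = 77.63 dB SPL.

77.6 dB SPL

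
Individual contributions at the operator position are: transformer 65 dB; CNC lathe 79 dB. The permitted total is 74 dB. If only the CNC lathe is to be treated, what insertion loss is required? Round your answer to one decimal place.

The untreated sources together contribute 10^(65/10) = 3.162e+06, i.e. 65.00 dB.
To meet 74 dB overall, the treated CNC lathe may contribute at most 10^(74/10) − 3.162e+06 = 2.196e+07, i.e. 73.42 dB.
Required insertion loss = 79 − 73.42 = 5.58 dB.

5.6 dB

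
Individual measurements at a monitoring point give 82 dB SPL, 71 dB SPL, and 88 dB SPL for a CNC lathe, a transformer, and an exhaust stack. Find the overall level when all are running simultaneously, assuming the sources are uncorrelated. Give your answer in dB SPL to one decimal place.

89.0 dB SPL

For uncorrelated sources the intensities add, so convert each level to linear form, sum, and take 10·log₁₀ of the total.
Σ 10^(L/10) = 10^(82/10) + 10^(71/10) + 10^(88/10) = 8.020e+08.
L_total = 10·log₁₀(8.020e+08) = 89.04 dB SPL.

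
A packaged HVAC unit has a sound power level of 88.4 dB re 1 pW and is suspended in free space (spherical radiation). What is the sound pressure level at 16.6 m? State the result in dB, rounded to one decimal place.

53.0 dB

L_p = L_w − 10·log₁₀(4π·r²) with r = 16.6 m.
4π·r² = 3463 m², 10·log₁₀ of that is 35.394 dB.
L_p = 88.4 − 35.394 = 53.01 dB.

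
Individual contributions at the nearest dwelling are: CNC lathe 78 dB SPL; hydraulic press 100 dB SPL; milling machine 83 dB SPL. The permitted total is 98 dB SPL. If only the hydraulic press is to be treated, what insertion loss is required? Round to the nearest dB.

Everything except the hydraulic press sums to 10^(78/10) + 10^(83/10) = 2.626e+08 in linear terms, 84.19 dB SPL.
To meet 98 dB SPL overall, the treated hydraulic press may contribute at most 10^(98/10) − 2.626e+08 = 6.047e+09, i.e. 97.82 dB SPL.
Required insertion loss = 100 − 97.82 = 2.18 dB.

2 dB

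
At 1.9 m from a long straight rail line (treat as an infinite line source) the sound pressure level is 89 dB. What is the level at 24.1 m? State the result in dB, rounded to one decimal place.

78.0 dB

For a line source, L₂ = L₁ − 10·log₁₀(r₂/r₁).
L₂ = 89 − 10·log₁₀(24.1/1.9) = 89 − 11.033 = 77.97 dB.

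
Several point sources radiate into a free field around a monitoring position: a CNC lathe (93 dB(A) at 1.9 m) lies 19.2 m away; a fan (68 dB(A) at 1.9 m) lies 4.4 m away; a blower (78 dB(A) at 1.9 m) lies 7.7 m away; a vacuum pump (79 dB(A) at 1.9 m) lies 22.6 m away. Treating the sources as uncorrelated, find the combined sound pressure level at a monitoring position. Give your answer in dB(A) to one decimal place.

Propagate each source to the receiver with L = L_ref − 20·log₁₀(r/r_ref), then add intensities.
CNC lathe: 93 − 20·log₁₀(19.2/1.9) = 93 − 20.09 = 72.91 dB(A).
fan: 68 − 20·log₁₀(4.4/1.9) = 68 − 7.29 = 60.71 dB(A).
blower: 78 − 20·log₁₀(7.7/1.9) = 78 − 12.15 = 65.85 dB(A).
vacuum pump: 79 − 20·log₁₀(22.6/1.9) = 79 − 21.51 = 57.49 dB(A).
Σ 10^(L/10) = 2.512e+07 → L_total = 10·log₁₀(2.512e+07) = 74.00 dB(A).

74.0 dB(A)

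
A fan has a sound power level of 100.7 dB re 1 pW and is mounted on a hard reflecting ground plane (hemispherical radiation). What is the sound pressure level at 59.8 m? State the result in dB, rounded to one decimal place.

57.2 dB

L_p = L_w − 10·log₁₀(2π·r²) with r = 59.8 m.
2π·r² = 2.247e+04 m², 10·log₁₀ of that is 43.516 dB.
L_p = 100.7 − 43.516 = 57.18 dB.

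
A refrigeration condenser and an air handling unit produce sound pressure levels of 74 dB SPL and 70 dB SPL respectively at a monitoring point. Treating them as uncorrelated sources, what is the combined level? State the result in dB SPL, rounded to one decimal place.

Incoherent sources combine by intensity addition: L_total = 10·log₁₀(Σ 10^(L_i/10)).
Σ 10^(L/10) = 10^(74/10) + 10^(70/10) = 3.512e+07.
L_total = 10·log₁₀(3.512e+07) = 75.46 dB SPL.

75.5 dB SPL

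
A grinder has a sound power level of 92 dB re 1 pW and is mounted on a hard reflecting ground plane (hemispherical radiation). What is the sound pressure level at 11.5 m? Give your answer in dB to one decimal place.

62.8 dB

The power spreads over a hemisphere of area 2π·r², so L_p = L_w − 10·log₁₀(2π·r²).
2π·r² = 831 m², 10·log₁₀ of that is 29.196 dB.
L_p = 92 − 29.196 = 62.80 dB.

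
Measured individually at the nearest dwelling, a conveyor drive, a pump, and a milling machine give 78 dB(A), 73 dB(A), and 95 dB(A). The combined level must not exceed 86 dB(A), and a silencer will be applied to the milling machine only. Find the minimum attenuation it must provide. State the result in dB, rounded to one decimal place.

The untreated sources together contribute 10^(78/10) + 10^(73/10) = 8.305e+07, i.e. 79.19 dB(A).
To meet 86 dB(A) overall, the treated milling machine may contribute at most 10^(86/10) − 8.305e+07 = 3.151e+08, i.e. 84.98 dB(A).
So the milling machine must be reduced from 95 to 84.98 dB(A): IL = 10.02 dB.

10.0 dB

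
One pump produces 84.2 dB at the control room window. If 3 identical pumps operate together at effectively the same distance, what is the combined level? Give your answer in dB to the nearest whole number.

With 3 equal, uncorrelated contributions the intensity is 3× that of one unit, giving a rise of 10·log₁₀ 3.
L_total = 84.2 + 10·log₁₀(3) = 84.2 + 4.771 = 88.97 dB.

89 dB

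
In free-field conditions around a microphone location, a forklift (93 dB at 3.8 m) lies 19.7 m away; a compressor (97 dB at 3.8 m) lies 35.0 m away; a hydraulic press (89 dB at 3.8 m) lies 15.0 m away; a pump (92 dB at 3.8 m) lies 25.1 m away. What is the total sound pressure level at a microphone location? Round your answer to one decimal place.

83.4 dB

Propagate each source to the receiver with L = L_ref − 20·log₁₀(r/r_ref), then add intensities.
forklift: 93 − 20·log₁₀(19.7/3.8) = 93 − 14.29 = 78.71 dB.
compressor: 97 − 20·log₁₀(35.0/3.8) = 97 − 19.29 = 77.71 dB.
hydraulic press: 89 − 20·log₁₀(15.0/3.8) = 89 − 11.93 = 77.07 dB.
pump: 92 − 20·log₁₀(25.1/3.8) = 92 − 16.40 = 75.60 dB.
Σ 10^(L/10) = 2.206e+08 → L_total = 10·log₁₀(2.206e+08) = 83.44 dB.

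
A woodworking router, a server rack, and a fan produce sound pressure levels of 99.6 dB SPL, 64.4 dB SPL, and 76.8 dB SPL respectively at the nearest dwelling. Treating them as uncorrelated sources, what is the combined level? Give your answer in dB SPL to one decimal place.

Incoherent sources combine by intensity addition: L_total = 10·log₁₀(Σ 10^(L_i/10)).
Σ 10^(L/10) = 10^(99.6/10) + 10^(64.4/10) + 10^(76.8/10) = 9.171e+09.
L_total = 10·log₁₀(9.171e+09) = 99.62 dB SPL.

99.6 dB SPL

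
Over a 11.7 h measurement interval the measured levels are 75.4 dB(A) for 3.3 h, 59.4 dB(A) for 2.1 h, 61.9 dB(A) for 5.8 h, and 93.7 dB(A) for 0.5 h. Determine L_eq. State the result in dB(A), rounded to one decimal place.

80.4 dB(A)

Weight each interval's intensity by its duration and average over T = 11.7 h:
Σ tᵢ·10^(Lᵢ/10) = 3.3·10^(75.4/10) + 2.1·10^(59.4/10) + 5.8·10^(61.9/10) + 0.5·10^(93.7/10) = 1.297e+09.
L_eq = 10·log₁₀(1.297e+09/11.7) = 80.45 dB(A).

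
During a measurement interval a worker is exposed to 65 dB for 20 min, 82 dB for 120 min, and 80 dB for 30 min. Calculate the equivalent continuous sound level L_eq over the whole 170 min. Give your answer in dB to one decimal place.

81.1 dB

L_eq = 10·log₁₀[(1/T)·Σ tᵢ·10^(Lᵢ/10)] with T = 170 min.
Σ tᵢ·10^(Lᵢ/10) = 20·10^(65/10) + 120·10^(82/10) + 30·10^(80/10) = 2.208e+10.
L_eq = 10·log₁₀(2.208e+10/170) = 81.14 dB.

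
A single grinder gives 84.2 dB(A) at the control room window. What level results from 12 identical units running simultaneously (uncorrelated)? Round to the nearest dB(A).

With 12 equal, uncorrelated contributions the intensity is 12× that of one unit, giving a rise of 10·log₁₀ 12.
L_total = 84.2 + 10·log₁₀(12) = 84.2 + 10.792 = 94.99 dB(A).

95 dB(A)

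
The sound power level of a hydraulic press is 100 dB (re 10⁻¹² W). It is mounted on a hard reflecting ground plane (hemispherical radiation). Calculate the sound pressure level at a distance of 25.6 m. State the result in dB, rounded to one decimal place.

63.9 dB

Free-field hemispherical radiation: L_p = L_w − 10·log₁₀(2π·r²), r = 25.6 m.
2π·r² = 4118 m², 10·log₁₀ of that is 36.147 dB.
L_p = 100 − 36.147 = 63.85 dB.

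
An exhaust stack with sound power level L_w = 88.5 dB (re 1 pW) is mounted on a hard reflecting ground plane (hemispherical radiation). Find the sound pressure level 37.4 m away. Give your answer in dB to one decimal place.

L_p = L_w − 10·log₁₀(2π·r²) with r = 37.4 m.
2π·r² = 8789 m², 10·log₁₀ of that is 39.439 dB.
L_p = 88.5 − 39.439 = 49.06 dB.

49.1 dB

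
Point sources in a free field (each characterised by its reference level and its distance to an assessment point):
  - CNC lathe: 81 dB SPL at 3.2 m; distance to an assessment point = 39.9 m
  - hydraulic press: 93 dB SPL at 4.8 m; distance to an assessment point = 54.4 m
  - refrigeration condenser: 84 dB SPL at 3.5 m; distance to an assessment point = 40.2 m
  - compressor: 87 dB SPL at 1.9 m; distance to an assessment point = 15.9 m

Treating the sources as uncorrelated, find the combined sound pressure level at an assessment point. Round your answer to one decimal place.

First find each source's level at the receiver (point-source: −20·log₁₀(r/r_ref)), then combine on an intensity basis.
CNC lathe: 81 − 20·log₁₀(39.9/3.2) = 81 − 21.92 = 59.08 dB SPL.
hydraulic press: 93 − 20·log₁₀(54.4/4.8) = 93 − 21.09 = 71.91 dB SPL.
refrigeration condenser: 84 − 20·log₁₀(40.2/3.5) = 84 − 21.20 = 62.80 dB SPL.
compressor: 87 − 20·log₁₀(15.9/1.9) = 87 − 18.45 = 68.55 dB SPL.
Σ 10^(L/10) = 2.540e+07 → L_total = 10·log₁₀(2.540e+07) = 74.05 dB SPL.

74.0 dB SPL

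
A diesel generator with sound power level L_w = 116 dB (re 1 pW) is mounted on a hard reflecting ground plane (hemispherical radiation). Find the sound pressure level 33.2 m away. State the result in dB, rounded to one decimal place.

77.6 dB

The power spreads over a hemisphere of area 2π·r², so L_p = L_w − 10·log₁₀(2π·r²).
2π·r² = 6926 m², 10·log₁₀ of that is 38.405 dB.
L_p = 116 − 38.405 = 77.60 dB.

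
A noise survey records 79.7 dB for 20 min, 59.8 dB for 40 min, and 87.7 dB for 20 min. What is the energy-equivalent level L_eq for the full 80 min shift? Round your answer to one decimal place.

82.3 dB

Weight each interval's intensity by its duration and average over T = 80 min:
Σ tᵢ·10^(Lᵢ/10) = 20·10^(79.7/10) + 40·10^(59.8/10) + 20·10^(87.7/10) = 1.368e+10.
L_eq = 10·log₁₀(1.368e+10/80) = 82.33 dB.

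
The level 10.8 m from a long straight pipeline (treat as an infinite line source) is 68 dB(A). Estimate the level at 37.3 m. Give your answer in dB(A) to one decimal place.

Line-source attenuation: ΔL = 10·log₁₀(r₂/r₁) = 10·log₁₀(37.3/10.8) = 5.383 dB.
L₂ = 68 − 10·log₁₀(37.3/10.8) = 68 − 5.383 = 62.62 dB(A).

62.6 dB(A)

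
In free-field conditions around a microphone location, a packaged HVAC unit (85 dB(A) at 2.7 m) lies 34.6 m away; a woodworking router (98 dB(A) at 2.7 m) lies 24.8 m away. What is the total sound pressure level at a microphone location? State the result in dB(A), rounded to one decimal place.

Apply inverse-square spreading to bring every level to the receiver, then sum 10^(L/10).
packaged HVAC unit: 85 − 20·log₁₀(34.6/2.7) = 85 − 22.15 = 62.85 dB(A).
woodworking router: 98 − 20·log₁₀(24.8/2.7) = 98 − 19.26 = 78.74 dB(A).
Σ 10^(L/10) = 7.671e+07 → L_total = 10·log₁₀(7.671e+07) = 78.85 dB(A).

78.8 dB(A)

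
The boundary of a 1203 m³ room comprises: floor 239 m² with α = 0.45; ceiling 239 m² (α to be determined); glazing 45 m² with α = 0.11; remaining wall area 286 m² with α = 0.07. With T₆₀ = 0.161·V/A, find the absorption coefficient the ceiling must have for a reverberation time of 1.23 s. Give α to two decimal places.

0.10

From T₆₀ = 0.161·V/A, the target T₆₀ = 1.23 s needs A = 0.161·1203/1.23 = 157.47 m².
Absorption from the other surfaces = 239·0.45 + 45·0.11 + 286·0.07 = 132.52 m², so the ceiling must supply 24.95 m² over 239 m².
α = 24.95/239 = 0.104.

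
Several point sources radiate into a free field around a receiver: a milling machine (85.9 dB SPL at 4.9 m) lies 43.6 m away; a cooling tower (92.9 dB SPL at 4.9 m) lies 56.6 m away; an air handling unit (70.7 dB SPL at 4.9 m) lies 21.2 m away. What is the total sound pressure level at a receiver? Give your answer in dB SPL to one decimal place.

73.0 dB SPL

Apply inverse-square spreading to bring every level to the receiver, then sum 10^(L/10).
milling machine: 85.9 − 20·log₁₀(43.6/4.9) = 85.9 − 18.99 = 66.91 dB SPL.
cooling tower: 92.9 − 20·log₁₀(56.6/4.9) = 92.9 − 21.25 = 71.65 dB SPL.
air handling unit: 70.7 − 20·log₁₀(21.2/4.9) = 70.7 − 12.72 = 57.98 dB SPL.
Σ 10^(L/10) = 2.016e+07 → L_total = 10·log₁₀(2.016e+07) = 73.04 dB SPL.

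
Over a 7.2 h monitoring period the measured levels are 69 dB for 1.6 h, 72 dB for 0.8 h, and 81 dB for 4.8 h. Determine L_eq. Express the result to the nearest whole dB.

79 dB

The energy average is taken in the linear domain: L_eq = 10·log₁₀[(Σ tᵢ·10^(Lᵢ/10))/T], T = 7.2 h.
Σ tᵢ·10^(Lᵢ/10) = 1.6·10^(69/10) + 0.8·10^(72/10) + 4.8·10^(81/10) = 6.297e+08.
L_eq = 10·log₁₀(6.297e+08/7.2) = 79.42 dB.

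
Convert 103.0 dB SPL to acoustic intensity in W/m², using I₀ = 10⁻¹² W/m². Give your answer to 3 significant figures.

L = 10·log₁₀(I/I₀) ⇒ I = I₀·10^(L/10) = 10⁻¹² × 10^10.30.

0.0200 W/m²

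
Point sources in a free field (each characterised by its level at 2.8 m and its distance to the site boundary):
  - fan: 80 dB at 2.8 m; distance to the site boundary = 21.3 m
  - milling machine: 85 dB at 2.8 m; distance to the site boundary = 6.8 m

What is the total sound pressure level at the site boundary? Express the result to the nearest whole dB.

Apply inverse-square spreading to bring every level to the receiver, then sum 10^(L/10).
fan: 80 − 20·log₁₀(21.3/2.8) = 80 − 17.62 = 62.38 dB.
milling machine: 85 − 20·log₁₀(6.8/2.8) = 85 − 7.71 = 77.29 dB.
Σ 10^(L/10) = 5.534e+07 → L_total = 10·log₁₀(5.534e+07) = 77.43 dB.

77 dB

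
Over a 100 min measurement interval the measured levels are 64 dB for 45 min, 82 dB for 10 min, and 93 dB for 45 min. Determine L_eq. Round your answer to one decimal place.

89.6 dB

L_eq = 10·log₁₀[(1/T)·Σ tᵢ·10^(Lᵢ/10)] with T = 100 min.
Σ tᵢ·10^(Lᵢ/10) = 45·10^(64/10) + 10·10^(82/10) + 45·10^(93/10) = 9.148e+10.
L_eq = 10·log₁₀(9.148e+10/100) = 89.61 dB.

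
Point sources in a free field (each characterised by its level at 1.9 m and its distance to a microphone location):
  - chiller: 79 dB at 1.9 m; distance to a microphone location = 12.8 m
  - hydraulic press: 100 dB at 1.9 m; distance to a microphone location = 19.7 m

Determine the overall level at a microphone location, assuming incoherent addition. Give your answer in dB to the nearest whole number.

Apply inverse-square spreading to bring every level to the receiver, then sum 10^(L/10).
chiller: 79 − 20·log₁₀(12.8/1.9) = 79 − 16.57 = 62.43 dB.
hydraulic press: 100 − 20·log₁₀(19.7/1.9) = 100 − 20.31 = 79.69 dB.
Σ 10^(L/10) = 9.477e+07 → L_total = 10·log₁₀(9.477e+07) = 79.77 dB.

80 dB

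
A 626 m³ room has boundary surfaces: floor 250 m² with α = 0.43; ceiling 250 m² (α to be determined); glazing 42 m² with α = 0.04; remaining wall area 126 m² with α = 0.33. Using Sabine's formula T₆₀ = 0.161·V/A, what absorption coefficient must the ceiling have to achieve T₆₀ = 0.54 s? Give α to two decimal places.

0.14

From T₆₀ = 0.161·V/A, the target T₆₀ = 0.54 s needs A = 0.161·626/0.54 = 186.64 m².
Absorption from the other surfaces = 250·0.43 + 42·0.04 + 126·0.33 = 150.76 m², so the ceiling must supply 35.88 m² over 250 m².
α = 35.88/250 = 0.144.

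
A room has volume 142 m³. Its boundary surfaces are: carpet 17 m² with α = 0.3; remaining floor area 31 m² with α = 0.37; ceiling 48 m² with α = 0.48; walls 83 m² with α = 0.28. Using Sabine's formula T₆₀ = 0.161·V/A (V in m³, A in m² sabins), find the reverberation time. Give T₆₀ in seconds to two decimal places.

0.36 s

Total absorption A = 17·0.3 + 31·0.37 + 48·0.48 + 83·0.28 = 62.85 m² sabins.
T₆₀ = 0.161·V/A = 0.161·142/62.85 = 0.364 s.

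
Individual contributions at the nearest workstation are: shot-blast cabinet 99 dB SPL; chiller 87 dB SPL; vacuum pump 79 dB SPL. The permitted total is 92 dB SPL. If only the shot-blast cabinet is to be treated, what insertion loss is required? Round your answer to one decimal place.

9.0 dB

Fixed contribution from the other sources: Σ 10^(L/10) = 10^(87/10) + 10^(79/10) = 5.806e+08 (87.64 dB SPL).
To meet 92 dB SPL overall, the treated shot-blast cabinet may contribute at most 10^(92/10) − 5.806e+08 = 1.004e+09, i.e. 90.02 dB SPL.
So the shot-blast cabinet must be reduced from 99 to 90.02 dB SPL: IL = 8.98 dB.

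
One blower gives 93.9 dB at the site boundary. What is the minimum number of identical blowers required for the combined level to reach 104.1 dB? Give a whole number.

Need L₁ + 10·log₁₀ N ≥ 104.1, i.e. log₁₀ N ≥ 1.02.
N ≥ 10^(10.2/10) = 10.471, so N = 11.

11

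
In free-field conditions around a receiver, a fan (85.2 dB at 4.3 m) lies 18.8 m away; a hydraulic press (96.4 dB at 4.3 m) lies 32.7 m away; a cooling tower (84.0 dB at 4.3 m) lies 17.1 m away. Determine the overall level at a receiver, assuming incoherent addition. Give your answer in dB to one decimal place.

Apply inverse-square spreading to bring every level to the receiver, then sum 10^(L/10).
fan: 85.2 − 20·log₁₀(18.8/4.3) = 85.2 − 12.81 = 72.39 dB.
hydraulic press: 96.4 − 20·log₁₀(32.7/4.3) = 96.4 − 17.62 = 78.78 dB.
cooling tower: 84.0 − 20·log₁₀(17.1/4.3) = 84.0 − 11.99 = 72.01 dB.
Σ 10^(L/10) = 1.087e+08 → L_total = 10·log₁₀(1.087e+08) = 80.36 dB.

80.4 dB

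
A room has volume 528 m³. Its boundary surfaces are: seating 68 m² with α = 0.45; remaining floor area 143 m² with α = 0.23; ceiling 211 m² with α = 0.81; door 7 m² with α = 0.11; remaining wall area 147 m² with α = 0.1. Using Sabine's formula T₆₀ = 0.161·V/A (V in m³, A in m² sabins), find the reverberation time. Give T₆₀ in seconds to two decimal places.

0.34 s

Total absorption A = 68·0.45 + 143·0.23 + 211·0.81 + 7·0.11 + 147·0.1 = 249.87 m² sabins.
T₆₀ = 0.161 × 528 / 249.87 = 0.340 s.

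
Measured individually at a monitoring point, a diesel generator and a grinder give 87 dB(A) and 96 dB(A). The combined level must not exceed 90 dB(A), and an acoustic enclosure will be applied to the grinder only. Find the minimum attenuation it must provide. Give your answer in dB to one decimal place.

9.0 dB

The untreated sources together contribute 10^(87/10) = 5.012e+08, i.e. 87.00 dB(A).
To meet 90 dB(A) overall, the treated grinder may contribute at most 10^(90/10) − 5.012e+08 = 4.988e+08, i.e. 86.98 dB(A).
Required insertion loss = 96 − 86.98 = 9.02 dB.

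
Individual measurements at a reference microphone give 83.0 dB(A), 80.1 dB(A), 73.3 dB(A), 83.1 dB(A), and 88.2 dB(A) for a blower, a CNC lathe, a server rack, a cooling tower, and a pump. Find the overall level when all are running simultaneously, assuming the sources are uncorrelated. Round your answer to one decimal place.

90.7 dB(A)

For uncorrelated sources the intensities add, so convert each level to linear form, sum, and take 10·log₁₀ of the total.
Σ 10^(L/10) = 10^(83.0/10) + 10^(80.1/10) + 10^(73.3/10) + 10^(83.1/10) + 10^(88.2/10) = 1.188e+09.
L_total = 10·log₁₀(1.188e+09) = 90.75 dB(A).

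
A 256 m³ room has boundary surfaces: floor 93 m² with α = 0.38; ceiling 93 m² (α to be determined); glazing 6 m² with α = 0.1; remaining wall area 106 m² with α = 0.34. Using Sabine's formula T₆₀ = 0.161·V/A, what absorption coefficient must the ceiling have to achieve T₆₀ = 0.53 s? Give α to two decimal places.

0.06

A = 0.161·V/T₆₀ = 0.161·256/0.53 = 77.77 m² sabins.
Absorption from the other surfaces = 93·0.38 + 6·0.1 + 106·0.34 = 71.98 m², so the ceiling must supply 5.79 m² over 93 m².
α = 5.79/93 = 0.062.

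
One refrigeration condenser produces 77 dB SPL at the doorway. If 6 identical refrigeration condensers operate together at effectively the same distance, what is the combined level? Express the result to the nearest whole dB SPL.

N identical incoherent sources raise the level by 10·log₁₀ N.
L_total = 77 + 10·log₁₀(6) = 77 + 7.782 = 84.78 dB SPL.

85 dB SPL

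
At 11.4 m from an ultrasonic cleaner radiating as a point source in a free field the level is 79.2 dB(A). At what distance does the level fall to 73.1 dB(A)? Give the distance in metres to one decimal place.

23.0 m

Point-source spreading drops the level by 20·log₁₀(r₂/r₁); inverting, r₂/r₁ = 10^(ΔL/20).
r₂ = 11.4·10^((79.2−73.1)/20) = 11.4·10^(6.1/20) = 23.01 m.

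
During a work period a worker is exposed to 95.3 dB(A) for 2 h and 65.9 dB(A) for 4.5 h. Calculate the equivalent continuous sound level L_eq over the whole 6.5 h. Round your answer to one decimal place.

90.2 dB(A)

Weight each interval's intensity by its duration and average over T = 6.5 h:
Σ tᵢ·10^(Lᵢ/10) = 2·10^(95.3/10) + 4.5·10^(65.9/10) = 6.794e+09.
L_eq = 10·log₁₀(6.794e+09/6.5) = 90.19 dB(A).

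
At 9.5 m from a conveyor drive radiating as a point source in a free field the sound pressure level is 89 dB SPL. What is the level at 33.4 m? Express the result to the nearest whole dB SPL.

Point-source attenuation: ΔL = 20·log₁₀(r₂/r₁) = 20·log₁₀(33.4/9.5) = 10.920 dB.
L₂ = 89 − 20·log₁₀(33.4/9.5) = 89 − 10.920 = 78.08 dB SPL.

78 dB SPL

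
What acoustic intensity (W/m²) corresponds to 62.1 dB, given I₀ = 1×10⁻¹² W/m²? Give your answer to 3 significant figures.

1.62e-06 W/m²

I/I₀ = 10^(62.1/10) = 1.622e+06, so I = 1.622e+06 × 10⁻¹² W/m².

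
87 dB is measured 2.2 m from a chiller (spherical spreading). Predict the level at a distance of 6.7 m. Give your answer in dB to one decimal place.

For a point source, L₂ = L₁ − 20·log₁₀(r₂/r₁).
L₂ = 87 − 20·log₁₀(6.7/2.2) = 87 − 9.673 = 77.33 dB.

77.3 dB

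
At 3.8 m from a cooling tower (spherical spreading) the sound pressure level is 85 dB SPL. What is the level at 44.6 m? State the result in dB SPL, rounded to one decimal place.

63.6 dB SPL

For a point source, L₂ = L₁ − 20·log₁₀(r₂/r₁).
L₂ = 85 − 20·log₁₀(44.6/3.8) = 85 − 21.391 = 63.61 dB SPL.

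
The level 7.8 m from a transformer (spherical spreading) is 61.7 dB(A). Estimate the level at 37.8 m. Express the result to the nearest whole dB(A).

For a point source, L₂ = L₁ − 20·log₁₀(r₂/r₁).
L₂ = 61.7 − 20·log₁₀(37.8/7.8) = 61.7 − 13.708 = 47.99 dB(A).

48 dB(A)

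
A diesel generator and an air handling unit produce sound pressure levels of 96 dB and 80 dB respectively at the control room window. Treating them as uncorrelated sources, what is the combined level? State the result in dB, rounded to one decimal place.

96.1 dB

Incoherent sources combine by intensity addition: L_total = 10·log₁₀(Σ 10^(L_i/10)).
Σ 10^(L/10) = 10^(96/10) + 10^(80/10) = 4.081e+09.
L_total = 10·log₁₀(4.081e+09) = 96.11 dB.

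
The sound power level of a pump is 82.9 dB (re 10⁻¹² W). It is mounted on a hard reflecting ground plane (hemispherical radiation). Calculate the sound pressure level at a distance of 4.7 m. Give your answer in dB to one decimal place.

61.5 dB

The power spreads over a hemisphere of area 2π·r², so L_p = L_w − 10·log₁₀(2π·r²).
2π·r² = 138.8 m², 10·log₁₀ of that is 21.424 dB.
L_p = 82.9 − 21.424 = 61.48 dB.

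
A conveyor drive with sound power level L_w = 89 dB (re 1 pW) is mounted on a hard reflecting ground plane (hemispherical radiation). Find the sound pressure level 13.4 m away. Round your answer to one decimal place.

The power spreads over a hemisphere of area 2π·r², so L_p = L_w − 10·log₁₀(2π·r²).
2π·r² = 1128 m², 10·log₁₀ of that is 30.524 dB.
L_p = 89 − 30.524 = 58.48 dB.

58.5 dB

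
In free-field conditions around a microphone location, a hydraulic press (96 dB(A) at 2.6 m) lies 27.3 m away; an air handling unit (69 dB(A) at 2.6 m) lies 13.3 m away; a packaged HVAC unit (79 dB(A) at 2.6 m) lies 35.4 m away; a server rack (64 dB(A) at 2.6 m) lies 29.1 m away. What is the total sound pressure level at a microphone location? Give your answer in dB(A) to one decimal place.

75.7 dB(A)

Propagate each source to the receiver with L = L_ref − 20·log₁₀(r/r_ref), then add intensities.
hydraulic press: 96 − 20·log₁₀(27.3/2.6) = 96 − 20.42 = 75.58 dB(A).
air handling unit: 69 − 20·log₁₀(13.3/2.6) = 69 − 14.18 = 54.82 dB(A).
packaged HVAC unit: 79 − 20·log₁₀(35.4/2.6) = 79 − 22.68 = 56.32 dB(A).
server rack: 64 − 20·log₁₀(29.1/2.6) = 64 − 20.98 = 43.02 dB(A).
Σ 10^(L/10) = 3.686e+07 → L_total = 10·log₁₀(3.686e+07) = 75.67 dB(A).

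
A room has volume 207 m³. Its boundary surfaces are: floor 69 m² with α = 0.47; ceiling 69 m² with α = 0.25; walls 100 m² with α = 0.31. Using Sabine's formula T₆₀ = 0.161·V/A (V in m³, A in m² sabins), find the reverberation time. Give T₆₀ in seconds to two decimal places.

A = Σ Sᵢαᵢ = 69·0.47 + 69·0.25 + 100·0.31 = 80.68 m².
T₆₀ = 0.161 × 207 / 80.68 = 0.413 s.

0.41 s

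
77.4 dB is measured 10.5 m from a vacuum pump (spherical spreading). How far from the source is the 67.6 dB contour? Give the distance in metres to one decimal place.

32.4 m

For a point source L₁ − L₂ = 20·log₁₀(r₂/r₁), so r₂ = r₁·10^((L₁−L₂)/20).
r₂ = 10.5·10^((77.4−67.6)/20) = 10.5·10^(9.8/20) = 32.45 m.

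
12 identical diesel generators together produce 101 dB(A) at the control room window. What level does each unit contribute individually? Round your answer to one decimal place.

12 equal contributions raise the level by 10·log₁₀ 12 = 10.792 dB, so each unit alone gives 101 − 10.792.

90.2 dB(A)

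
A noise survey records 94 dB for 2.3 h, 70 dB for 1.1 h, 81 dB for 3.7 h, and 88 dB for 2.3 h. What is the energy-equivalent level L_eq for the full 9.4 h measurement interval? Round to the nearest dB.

The energy average is taken in the linear domain: L_eq = 10·log₁₀[(Σ tᵢ·10^(Lᵢ/10))/T], T = 9.4 h.
Σ tᵢ·10^(Lᵢ/10) = 2.3·10^(94/10) + 1.1·10^(70/10) + 3.7·10^(81/10) + 2.3·10^(88/10) = 7.705e+09.
L_eq = 10·log₁₀(7.705e+09/9.4) = 89.14 dB.

89 dB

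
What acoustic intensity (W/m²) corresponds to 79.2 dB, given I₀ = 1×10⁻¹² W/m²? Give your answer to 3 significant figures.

8.32e-05 W/m²

L = 10·log₁₀(I/I₀) ⇒ I = I₀·10^(L/10) = 10⁻¹² × 10^7.92.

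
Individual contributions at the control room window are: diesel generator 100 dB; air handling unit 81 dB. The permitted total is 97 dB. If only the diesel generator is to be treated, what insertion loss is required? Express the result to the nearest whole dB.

3 dB

The untreated sources together contribute 10^(81/10) = 1.259e+08, i.e. 81.00 dB.
To meet 97 dB overall, the treated diesel generator may contribute at most 10^(97/10) − 1.259e+08 = 4.886e+09, i.e. 96.89 dB.
So the diesel generator must be reduced from 100 to 96.89 dB: IL = 3.11 dB.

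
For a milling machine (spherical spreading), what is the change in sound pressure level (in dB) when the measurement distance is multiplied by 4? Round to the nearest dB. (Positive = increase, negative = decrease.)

-12 dB

A point source loses 6 dB per doubling of distance; generally ΔL = −20·log₁₀(r₂/r₁).
ΔL = −20·log₁₀(4) = -12.04 dB.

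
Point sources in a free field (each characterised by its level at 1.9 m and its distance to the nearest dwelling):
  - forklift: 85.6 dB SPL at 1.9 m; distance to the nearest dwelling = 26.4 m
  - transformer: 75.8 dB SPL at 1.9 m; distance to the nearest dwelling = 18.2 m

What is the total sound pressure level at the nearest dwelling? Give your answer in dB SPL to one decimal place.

63.6 dB SPL

First find each source's level at the receiver (point-source: −20·log₁₀(r/r_ref)), then combine on an intensity basis.
forklift: 85.6 − 20·log₁₀(26.4/1.9) = 85.6 − 22.86 = 62.74 dB SPL.
transformer: 75.8 − 20·log₁₀(18.2/1.9) = 75.8 − 19.63 = 56.17 dB SPL.
Σ 10^(L/10) = 2.295e+06 → L_total = 10·log₁₀(2.295e+06) = 63.61 dB SPL.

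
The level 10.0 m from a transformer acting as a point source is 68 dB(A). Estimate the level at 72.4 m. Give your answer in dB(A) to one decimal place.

50.8 dB(A)

Spherical spreading from a point source gives a 20·log₁₀(r₂/r₁) drop.
L₂ = 68 − 20·log₁₀(72.4/10.0) = 68 − 17.195 = 50.81 dB(A).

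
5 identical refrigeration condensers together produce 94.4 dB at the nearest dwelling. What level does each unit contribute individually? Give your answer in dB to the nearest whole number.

87 dB

Dividing the total intensity by 5 lowers the level by 10·log₁₀ 5 = 6.990 dB: L₁ = 94.4 − 6.990.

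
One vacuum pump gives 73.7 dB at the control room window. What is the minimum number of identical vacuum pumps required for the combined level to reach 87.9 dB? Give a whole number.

Need L₁ + 10·log₁₀ N ≥ 87.9, i.e. log₁₀ N ≥ 1.42.
N ≥ 10^(14.2/10) = 26.303, so N = 27.

27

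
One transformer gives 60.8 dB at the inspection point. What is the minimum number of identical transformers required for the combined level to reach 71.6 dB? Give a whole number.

N identical sources give L₁ + 10·log₁₀ N, so require 10·log₁₀ N ≥ 71.6 − 60.8 = 10.8 dB.
N ≥ 10^(10.8/10) = 12.023, so N = 13.

13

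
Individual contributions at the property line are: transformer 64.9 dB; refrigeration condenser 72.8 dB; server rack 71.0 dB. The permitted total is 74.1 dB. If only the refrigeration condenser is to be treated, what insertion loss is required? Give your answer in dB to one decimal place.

The untreated sources together contribute 10^(64.9/10) + 10^(71.0/10) = 1.568e+07, i.e. 71.95 dB.
To meet 74.1 dB overall, the treated refrigeration condenser may contribute at most 10^(74.1/10) − 1.568e+07 = 1.002e+07, i.e. 70.01 dB.
So the refrigeration condenser must be reduced from 72.8 to 70.01 dB: IL = 2.79 dB.

2.8 dB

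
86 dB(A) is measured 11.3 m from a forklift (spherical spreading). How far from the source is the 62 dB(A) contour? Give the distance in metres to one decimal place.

For a point source L₁ − L₂ = 20·log₁₀(r₂/r₁), so r₂ = r₁·10^((L₁−L₂)/20).
r₂ = 11.3·10^((86−62)/20) = 11.3·10^(24.0/20) = 179.09 m.

179.1 m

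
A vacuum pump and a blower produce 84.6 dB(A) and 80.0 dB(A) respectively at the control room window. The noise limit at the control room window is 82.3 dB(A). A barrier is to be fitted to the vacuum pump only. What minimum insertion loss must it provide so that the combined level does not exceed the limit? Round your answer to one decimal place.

6.2 dB

The untreated sources together contribute 10^(80.0/10) = 1.000e+08, i.e. 80.00 dB(A).
To meet 82.3 dB(A) overall, the treated vacuum pump may contribute at most 10^(82.3/10) − 1.000e+08 = 6.982e+07, i.e. 78.44 dB(A).
So the vacuum pump must be reduced from 84.6 to 78.44 dB(A): IL = 6.16 dB.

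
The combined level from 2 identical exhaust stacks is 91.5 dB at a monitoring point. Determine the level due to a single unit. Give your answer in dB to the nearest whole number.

88 dB

For N identical incoherent sources L_total = L₁ + 10·log₁₀ N, so L₁ = 91.5 − 10·log₁₀(2) = 91.5 − 3.010.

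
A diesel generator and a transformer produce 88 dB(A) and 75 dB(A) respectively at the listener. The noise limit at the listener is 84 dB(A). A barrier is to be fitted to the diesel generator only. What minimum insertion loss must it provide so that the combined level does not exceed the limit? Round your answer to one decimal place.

4.6 dB

Fixed contribution from the other source: Σ 10^(L/10) = 10^(75/10) = 3.162e+07 (75.00 dB(A)).
The limit corresponds to 10^(84/10) = 2.512e+08; subtracting the fixed part leaves 2.196e+08 for the diesel generator, i.e. 83.42 dB(A).
So the diesel generator must be reduced from 88 to 83.42 dB(A): IL = 4.58 dB.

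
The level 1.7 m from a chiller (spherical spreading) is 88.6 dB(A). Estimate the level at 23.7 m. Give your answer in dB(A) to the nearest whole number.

For a point source, L₂ = L₁ − 20·log₁₀(r₂/r₁).
L₂ = 88.6 − 20·log₁₀(23.7/1.7) = 88.6 − 22.886 = 65.71 dB(A).

66 dB(A)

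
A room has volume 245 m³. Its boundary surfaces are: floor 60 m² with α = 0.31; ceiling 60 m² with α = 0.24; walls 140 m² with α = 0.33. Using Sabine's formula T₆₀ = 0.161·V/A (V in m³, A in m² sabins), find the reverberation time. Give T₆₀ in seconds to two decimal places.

0.50 s

A = Σ Sᵢαᵢ = 60·0.31 + 60·0.24 + 140·0.33 = 79.20 m².
T₆₀ = 0.161·V/A = 0.161·245/79.20 = 0.498 s.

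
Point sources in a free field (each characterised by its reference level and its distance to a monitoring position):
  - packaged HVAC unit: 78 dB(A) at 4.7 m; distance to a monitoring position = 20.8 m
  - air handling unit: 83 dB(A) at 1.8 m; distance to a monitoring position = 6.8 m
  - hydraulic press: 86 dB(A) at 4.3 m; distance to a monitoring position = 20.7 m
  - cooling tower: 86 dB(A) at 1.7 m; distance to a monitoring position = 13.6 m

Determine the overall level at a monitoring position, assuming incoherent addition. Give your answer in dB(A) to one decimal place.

76.1 dB(A)

First find each source's level at the receiver (point-source: −20·log₁₀(r/r_ref)), then combine on an intensity basis.
packaged HVAC unit: 78 − 20·log₁₀(20.8/4.7) = 78 − 12.92 = 65.08 dB(A).
air handling unit: 83 − 20·log₁₀(6.8/1.8) = 83 − 11.54 = 71.46 dB(A).
hydraulic press: 86 − 20·log₁₀(20.7/4.3) = 86 − 13.65 = 72.35 dB(A).
cooling tower: 86 − 20·log₁₀(13.6/1.7) = 86 − 18.06 = 67.94 dB(A).
Σ 10^(L/10) = 4.060e+07 → L_total = 10·log₁₀(4.060e+07) = 76.09 dB(A).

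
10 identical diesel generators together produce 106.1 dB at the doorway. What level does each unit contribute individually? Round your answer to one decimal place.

96.1 dB

10 equal contributions raise the level by 10·log₁₀ 10 = 10.000 dB, so each unit alone gives 106.1 − 10.000.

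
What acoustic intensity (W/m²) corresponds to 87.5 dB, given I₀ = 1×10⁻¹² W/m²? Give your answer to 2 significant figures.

0.00056 W/m²

L = 10·log₁₀(I/I₀) ⇒ I = I₀·10^(L/10) = 10⁻¹² × 10^8.75.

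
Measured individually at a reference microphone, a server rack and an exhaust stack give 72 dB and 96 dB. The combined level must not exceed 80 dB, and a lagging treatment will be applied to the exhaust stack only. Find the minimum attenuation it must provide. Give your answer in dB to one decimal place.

The untreated sources together contribute 10^(72/10) = 1.585e+07, i.e. 72.00 dB.
To meet 80 dB overall, the treated exhaust stack may contribute at most 10^(80/10) − 1.585e+07 = 8.415e+07, i.e. 79.25 dB.
So the exhaust stack must be reduced from 96 to 79.25 dB: IL = 16.75 dB.

16.7 dB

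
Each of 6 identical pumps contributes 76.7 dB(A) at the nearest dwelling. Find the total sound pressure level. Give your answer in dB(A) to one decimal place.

84.5 dB(A)

With 6 equal, uncorrelated contributions the intensity is 6× that of one unit, giving a rise of 10·log₁₀ 6.
L_total = 76.7 + 10·log₁₀(6) = 76.7 + 7.782 = 84.48 dB(A).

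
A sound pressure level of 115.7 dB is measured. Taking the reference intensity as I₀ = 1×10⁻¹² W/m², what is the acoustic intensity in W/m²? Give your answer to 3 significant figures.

I = I₀·10^(L/10) = 10⁻¹² × 10^(115.7/10) = 10^(-0.430).

0.372 W/m²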